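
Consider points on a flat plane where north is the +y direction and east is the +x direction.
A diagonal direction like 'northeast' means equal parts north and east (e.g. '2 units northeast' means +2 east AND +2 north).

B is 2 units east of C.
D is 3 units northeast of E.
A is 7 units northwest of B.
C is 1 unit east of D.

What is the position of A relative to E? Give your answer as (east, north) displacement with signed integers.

Answer: A is at (east=-1, north=10) relative to E.

Derivation:
Place E at the origin (east=0, north=0).
  D is 3 units northeast of E: delta (east=+3, north=+3); D at (east=3, north=3).
  C is 1 unit east of D: delta (east=+1, north=+0); C at (east=4, north=3).
  B is 2 units east of C: delta (east=+2, north=+0); B at (east=6, north=3).
  A is 7 units northwest of B: delta (east=-7, north=+7); A at (east=-1, north=10).
Therefore A relative to E: (east=-1, north=10).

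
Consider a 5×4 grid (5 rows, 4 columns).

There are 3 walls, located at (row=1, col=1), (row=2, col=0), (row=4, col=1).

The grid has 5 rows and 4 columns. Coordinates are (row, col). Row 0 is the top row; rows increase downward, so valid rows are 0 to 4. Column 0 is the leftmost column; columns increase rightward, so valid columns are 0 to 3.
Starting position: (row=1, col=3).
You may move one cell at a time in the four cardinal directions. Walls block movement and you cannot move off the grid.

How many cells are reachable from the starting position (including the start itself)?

BFS flood-fill from (row=1, col=3):
  Distance 0: (row=1, col=3)
  Distance 1: (row=0, col=3), (row=1, col=2), (row=2, col=3)
  Distance 2: (row=0, col=2), (row=2, col=2), (row=3, col=3)
  Distance 3: (row=0, col=1), (row=2, col=1), (row=3, col=2), (row=4, col=3)
  Distance 4: (row=0, col=0), (row=3, col=1), (row=4, col=2)
  Distance 5: (row=1, col=0), (row=3, col=0)
  Distance 6: (row=4, col=0)
Total reachable: 17 (grid has 17 open cells total)

Answer: Reachable cells: 17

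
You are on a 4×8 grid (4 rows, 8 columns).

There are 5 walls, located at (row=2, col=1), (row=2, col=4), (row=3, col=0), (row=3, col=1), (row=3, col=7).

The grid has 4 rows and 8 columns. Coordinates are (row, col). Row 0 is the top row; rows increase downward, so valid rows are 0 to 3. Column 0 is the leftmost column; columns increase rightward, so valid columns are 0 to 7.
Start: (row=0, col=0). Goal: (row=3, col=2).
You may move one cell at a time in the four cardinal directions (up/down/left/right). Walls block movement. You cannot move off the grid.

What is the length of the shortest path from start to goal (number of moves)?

BFS from (row=0, col=0) until reaching (row=3, col=2):
  Distance 0: (row=0, col=0)
  Distance 1: (row=0, col=1), (row=1, col=0)
  Distance 2: (row=0, col=2), (row=1, col=1), (row=2, col=0)
  Distance 3: (row=0, col=3), (row=1, col=2)
  Distance 4: (row=0, col=4), (row=1, col=3), (row=2, col=2)
  Distance 5: (row=0, col=5), (row=1, col=4), (row=2, col=3), (row=3, col=2)  <- goal reached here
One shortest path (5 moves): (row=0, col=0) -> (row=0, col=1) -> (row=0, col=2) -> (row=1, col=2) -> (row=2, col=2) -> (row=3, col=2)

Answer: Shortest path length: 5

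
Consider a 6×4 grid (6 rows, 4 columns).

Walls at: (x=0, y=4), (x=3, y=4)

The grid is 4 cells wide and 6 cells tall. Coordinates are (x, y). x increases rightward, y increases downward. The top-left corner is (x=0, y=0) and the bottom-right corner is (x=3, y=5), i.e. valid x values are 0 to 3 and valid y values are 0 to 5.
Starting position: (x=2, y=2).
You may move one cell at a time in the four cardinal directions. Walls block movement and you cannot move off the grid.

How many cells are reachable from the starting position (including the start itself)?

BFS flood-fill from (x=2, y=2):
  Distance 0: (x=2, y=2)
  Distance 1: (x=2, y=1), (x=1, y=2), (x=3, y=2), (x=2, y=3)
  Distance 2: (x=2, y=0), (x=1, y=1), (x=3, y=1), (x=0, y=2), (x=1, y=3), (x=3, y=3), (x=2, y=4)
  Distance 3: (x=1, y=0), (x=3, y=0), (x=0, y=1), (x=0, y=3), (x=1, y=4), (x=2, y=5)
  Distance 4: (x=0, y=0), (x=1, y=5), (x=3, y=5)
  Distance 5: (x=0, y=5)
Total reachable: 22 (grid has 22 open cells total)

Answer: Reachable cells: 22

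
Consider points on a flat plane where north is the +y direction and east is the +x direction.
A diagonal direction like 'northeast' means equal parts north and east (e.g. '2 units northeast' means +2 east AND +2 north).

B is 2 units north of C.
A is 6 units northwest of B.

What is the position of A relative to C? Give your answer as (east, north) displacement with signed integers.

Place C at the origin (east=0, north=0).
  B is 2 units north of C: delta (east=+0, north=+2); B at (east=0, north=2).
  A is 6 units northwest of B: delta (east=-6, north=+6); A at (east=-6, north=8).
Therefore A relative to C: (east=-6, north=8).

Answer: A is at (east=-6, north=8) relative to C.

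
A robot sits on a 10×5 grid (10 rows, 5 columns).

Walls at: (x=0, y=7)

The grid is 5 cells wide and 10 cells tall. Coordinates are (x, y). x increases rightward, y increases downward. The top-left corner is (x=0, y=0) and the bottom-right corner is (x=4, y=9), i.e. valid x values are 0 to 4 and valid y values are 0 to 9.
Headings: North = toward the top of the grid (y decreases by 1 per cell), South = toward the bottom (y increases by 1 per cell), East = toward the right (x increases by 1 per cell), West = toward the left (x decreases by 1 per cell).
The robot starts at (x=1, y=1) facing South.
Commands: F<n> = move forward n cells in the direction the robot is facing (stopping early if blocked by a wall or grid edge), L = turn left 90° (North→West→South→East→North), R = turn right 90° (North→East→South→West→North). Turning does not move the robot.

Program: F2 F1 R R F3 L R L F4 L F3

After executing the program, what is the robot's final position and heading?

Answer: Final position: (x=0, y=4), facing South

Derivation:
Start: (x=1, y=1), facing South
  F2: move forward 2, now at (x=1, y=3)
  F1: move forward 1, now at (x=1, y=4)
  R: turn right, now facing West
  R: turn right, now facing North
  F3: move forward 3, now at (x=1, y=1)
  L: turn left, now facing West
  R: turn right, now facing North
  L: turn left, now facing West
  F4: move forward 1/4 (blocked), now at (x=0, y=1)
  L: turn left, now facing South
  F3: move forward 3, now at (x=0, y=4)
Final: (x=0, y=4), facing South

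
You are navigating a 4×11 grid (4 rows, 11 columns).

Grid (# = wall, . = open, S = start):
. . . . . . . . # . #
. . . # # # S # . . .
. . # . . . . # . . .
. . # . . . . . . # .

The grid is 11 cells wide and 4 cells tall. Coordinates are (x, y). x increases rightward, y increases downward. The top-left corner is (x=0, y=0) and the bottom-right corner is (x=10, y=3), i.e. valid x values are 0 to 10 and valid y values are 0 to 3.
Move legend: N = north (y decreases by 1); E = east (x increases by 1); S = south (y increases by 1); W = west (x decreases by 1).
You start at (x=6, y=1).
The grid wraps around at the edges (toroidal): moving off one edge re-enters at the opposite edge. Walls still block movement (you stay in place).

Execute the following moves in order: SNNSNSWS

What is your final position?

Answer: Final position: (x=6, y=2)

Derivation:
Start: (x=6, y=1)
  S (south): (x=6, y=1) -> (x=6, y=2)
  N (north): (x=6, y=2) -> (x=6, y=1)
  N (north): (x=6, y=1) -> (x=6, y=0)
  S (south): (x=6, y=0) -> (x=6, y=1)
  N (north): (x=6, y=1) -> (x=6, y=0)
  S (south): (x=6, y=0) -> (x=6, y=1)
  W (west): blocked, stay at (x=6, y=1)
  S (south): (x=6, y=1) -> (x=6, y=2)
Final: (x=6, y=2)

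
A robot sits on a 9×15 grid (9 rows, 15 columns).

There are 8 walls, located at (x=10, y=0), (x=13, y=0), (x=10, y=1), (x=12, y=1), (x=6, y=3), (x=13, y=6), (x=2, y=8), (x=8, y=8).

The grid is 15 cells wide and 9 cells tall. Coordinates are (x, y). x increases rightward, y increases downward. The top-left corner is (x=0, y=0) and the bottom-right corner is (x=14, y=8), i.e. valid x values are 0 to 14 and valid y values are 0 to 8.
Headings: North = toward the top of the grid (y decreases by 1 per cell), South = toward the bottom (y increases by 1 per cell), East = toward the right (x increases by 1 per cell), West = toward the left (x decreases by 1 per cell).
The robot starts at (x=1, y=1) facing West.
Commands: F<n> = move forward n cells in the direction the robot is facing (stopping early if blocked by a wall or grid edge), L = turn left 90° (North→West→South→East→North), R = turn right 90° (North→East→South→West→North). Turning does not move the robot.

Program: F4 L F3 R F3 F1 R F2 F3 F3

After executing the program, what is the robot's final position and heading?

Answer: Final position: (x=0, y=0), facing North

Derivation:
Start: (x=1, y=1), facing West
  F4: move forward 1/4 (blocked), now at (x=0, y=1)
  L: turn left, now facing South
  F3: move forward 3, now at (x=0, y=4)
  R: turn right, now facing West
  F3: move forward 0/3 (blocked), now at (x=0, y=4)
  F1: move forward 0/1 (blocked), now at (x=0, y=4)
  R: turn right, now facing North
  F2: move forward 2, now at (x=0, y=2)
  F3: move forward 2/3 (blocked), now at (x=0, y=0)
  F3: move forward 0/3 (blocked), now at (x=0, y=0)
Final: (x=0, y=0), facing North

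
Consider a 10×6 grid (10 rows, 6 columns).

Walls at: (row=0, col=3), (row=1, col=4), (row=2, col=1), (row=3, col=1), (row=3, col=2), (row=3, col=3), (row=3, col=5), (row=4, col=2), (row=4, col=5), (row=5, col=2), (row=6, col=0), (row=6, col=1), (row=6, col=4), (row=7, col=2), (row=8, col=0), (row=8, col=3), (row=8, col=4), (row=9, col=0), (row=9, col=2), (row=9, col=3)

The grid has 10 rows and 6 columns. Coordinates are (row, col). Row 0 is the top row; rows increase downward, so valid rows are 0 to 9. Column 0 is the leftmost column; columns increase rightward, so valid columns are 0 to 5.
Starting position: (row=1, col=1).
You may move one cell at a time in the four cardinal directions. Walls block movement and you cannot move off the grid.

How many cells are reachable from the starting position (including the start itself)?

Answer: Reachable cells: 35

Derivation:
BFS flood-fill from (row=1, col=1):
  Distance 0: (row=1, col=1)
  Distance 1: (row=0, col=1), (row=1, col=0), (row=1, col=2)
  Distance 2: (row=0, col=0), (row=0, col=2), (row=1, col=3), (row=2, col=0), (row=2, col=2)
  Distance 3: (row=2, col=3), (row=3, col=0)
  Distance 4: (row=2, col=4), (row=4, col=0)
  Distance 5: (row=2, col=5), (row=3, col=4), (row=4, col=1), (row=5, col=0)
  Distance 6: (row=1, col=5), (row=4, col=4), (row=5, col=1)
  Distance 7: (row=0, col=5), (row=4, col=3), (row=5, col=4)
  Distance 8: (row=0, col=4), (row=5, col=3), (row=5, col=5)
  Distance 9: (row=6, col=3), (row=6, col=5)
  Distance 10: (row=6, col=2), (row=7, col=3), (row=7, col=5)
  Distance 11: (row=7, col=4), (row=8, col=5)
  Distance 12: (row=9, col=5)
  Distance 13: (row=9, col=4)
Total reachable: 35 (grid has 40 open cells total)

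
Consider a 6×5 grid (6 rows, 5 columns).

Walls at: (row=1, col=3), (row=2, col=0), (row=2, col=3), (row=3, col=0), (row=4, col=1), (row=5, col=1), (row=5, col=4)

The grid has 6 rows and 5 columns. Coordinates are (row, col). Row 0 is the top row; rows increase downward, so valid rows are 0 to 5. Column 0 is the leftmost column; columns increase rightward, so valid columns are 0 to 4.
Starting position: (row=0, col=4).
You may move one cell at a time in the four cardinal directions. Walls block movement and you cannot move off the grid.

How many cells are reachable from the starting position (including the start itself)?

Answer: Reachable cells: 21

Derivation:
BFS flood-fill from (row=0, col=4):
  Distance 0: (row=0, col=4)
  Distance 1: (row=0, col=3), (row=1, col=4)
  Distance 2: (row=0, col=2), (row=2, col=4)
  Distance 3: (row=0, col=1), (row=1, col=2), (row=3, col=4)
  Distance 4: (row=0, col=0), (row=1, col=1), (row=2, col=2), (row=3, col=3), (row=4, col=4)
  Distance 5: (row=1, col=0), (row=2, col=1), (row=3, col=2), (row=4, col=3)
  Distance 6: (row=3, col=1), (row=4, col=2), (row=5, col=3)
  Distance 7: (row=5, col=2)
Total reachable: 21 (grid has 23 open cells total)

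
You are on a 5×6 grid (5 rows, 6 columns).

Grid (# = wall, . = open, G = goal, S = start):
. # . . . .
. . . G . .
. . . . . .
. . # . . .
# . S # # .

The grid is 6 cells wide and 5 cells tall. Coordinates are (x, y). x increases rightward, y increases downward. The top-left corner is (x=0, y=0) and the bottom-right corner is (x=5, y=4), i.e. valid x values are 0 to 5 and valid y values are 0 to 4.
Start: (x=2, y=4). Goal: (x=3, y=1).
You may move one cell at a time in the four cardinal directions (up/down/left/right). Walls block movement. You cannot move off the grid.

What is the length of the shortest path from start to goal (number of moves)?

BFS from (x=2, y=4) until reaching (x=3, y=1):
  Distance 0: (x=2, y=4)
  Distance 1: (x=1, y=4)
  Distance 2: (x=1, y=3)
  Distance 3: (x=1, y=2), (x=0, y=3)
  Distance 4: (x=1, y=1), (x=0, y=2), (x=2, y=2)
  Distance 5: (x=0, y=1), (x=2, y=1), (x=3, y=2)
  Distance 6: (x=0, y=0), (x=2, y=0), (x=3, y=1), (x=4, y=2), (x=3, y=3)  <- goal reached here
One shortest path (6 moves): (x=2, y=4) -> (x=1, y=4) -> (x=1, y=3) -> (x=1, y=2) -> (x=2, y=2) -> (x=3, y=2) -> (x=3, y=1)

Answer: Shortest path length: 6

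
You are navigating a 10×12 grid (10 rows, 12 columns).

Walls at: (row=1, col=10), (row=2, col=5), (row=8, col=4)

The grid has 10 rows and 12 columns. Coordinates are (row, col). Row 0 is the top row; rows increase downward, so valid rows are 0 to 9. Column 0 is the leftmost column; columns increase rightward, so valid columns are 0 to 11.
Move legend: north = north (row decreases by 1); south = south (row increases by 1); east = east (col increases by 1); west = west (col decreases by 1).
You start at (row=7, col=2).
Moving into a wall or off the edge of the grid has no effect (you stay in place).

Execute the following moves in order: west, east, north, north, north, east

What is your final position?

Start: (row=7, col=2)
  west (west): (row=7, col=2) -> (row=7, col=1)
  east (east): (row=7, col=1) -> (row=7, col=2)
  north (north): (row=7, col=2) -> (row=6, col=2)
  north (north): (row=6, col=2) -> (row=5, col=2)
  north (north): (row=5, col=2) -> (row=4, col=2)
  east (east): (row=4, col=2) -> (row=4, col=3)
Final: (row=4, col=3)

Answer: Final position: (row=4, col=3)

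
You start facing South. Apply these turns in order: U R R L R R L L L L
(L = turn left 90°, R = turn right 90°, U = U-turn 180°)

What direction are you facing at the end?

Answer: Final heading: West

Derivation:
Start: South
  U (U-turn (180°)) -> North
  R (right (90° clockwise)) -> East
  R (right (90° clockwise)) -> South
  L (left (90° counter-clockwise)) -> East
  R (right (90° clockwise)) -> South
  R (right (90° clockwise)) -> West
  L (left (90° counter-clockwise)) -> South
  L (left (90° counter-clockwise)) -> East
  L (left (90° counter-clockwise)) -> North
  L (left (90° counter-clockwise)) -> West
Final: West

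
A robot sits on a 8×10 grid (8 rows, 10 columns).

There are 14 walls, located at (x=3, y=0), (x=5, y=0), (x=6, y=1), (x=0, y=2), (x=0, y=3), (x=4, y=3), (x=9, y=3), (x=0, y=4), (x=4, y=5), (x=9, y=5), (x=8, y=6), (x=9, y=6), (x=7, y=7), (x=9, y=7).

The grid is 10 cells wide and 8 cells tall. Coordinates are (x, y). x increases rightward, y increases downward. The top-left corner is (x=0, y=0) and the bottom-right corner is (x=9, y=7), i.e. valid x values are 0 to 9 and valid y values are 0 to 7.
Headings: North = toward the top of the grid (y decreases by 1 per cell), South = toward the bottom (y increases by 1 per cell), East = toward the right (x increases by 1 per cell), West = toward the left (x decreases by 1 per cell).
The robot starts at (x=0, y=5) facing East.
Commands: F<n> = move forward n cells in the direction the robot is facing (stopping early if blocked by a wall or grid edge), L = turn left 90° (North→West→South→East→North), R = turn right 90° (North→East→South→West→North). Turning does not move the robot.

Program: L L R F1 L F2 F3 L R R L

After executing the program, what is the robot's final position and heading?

Answer: Final position: (x=0, y=5), facing West

Derivation:
Start: (x=0, y=5), facing East
  L: turn left, now facing North
  L: turn left, now facing West
  R: turn right, now facing North
  F1: move forward 0/1 (blocked), now at (x=0, y=5)
  L: turn left, now facing West
  F2: move forward 0/2 (blocked), now at (x=0, y=5)
  F3: move forward 0/3 (blocked), now at (x=0, y=5)
  L: turn left, now facing South
  R: turn right, now facing West
  R: turn right, now facing North
  L: turn left, now facing West
Final: (x=0, y=5), facing West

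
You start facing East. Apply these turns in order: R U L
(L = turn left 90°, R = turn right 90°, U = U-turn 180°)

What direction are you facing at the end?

Answer: Final heading: West

Derivation:
Start: East
  R (right (90° clockwise)) -> South
  U (U-turn (180°)) -> North
  L (left (90° counter-clockwise)) -> West
Final: West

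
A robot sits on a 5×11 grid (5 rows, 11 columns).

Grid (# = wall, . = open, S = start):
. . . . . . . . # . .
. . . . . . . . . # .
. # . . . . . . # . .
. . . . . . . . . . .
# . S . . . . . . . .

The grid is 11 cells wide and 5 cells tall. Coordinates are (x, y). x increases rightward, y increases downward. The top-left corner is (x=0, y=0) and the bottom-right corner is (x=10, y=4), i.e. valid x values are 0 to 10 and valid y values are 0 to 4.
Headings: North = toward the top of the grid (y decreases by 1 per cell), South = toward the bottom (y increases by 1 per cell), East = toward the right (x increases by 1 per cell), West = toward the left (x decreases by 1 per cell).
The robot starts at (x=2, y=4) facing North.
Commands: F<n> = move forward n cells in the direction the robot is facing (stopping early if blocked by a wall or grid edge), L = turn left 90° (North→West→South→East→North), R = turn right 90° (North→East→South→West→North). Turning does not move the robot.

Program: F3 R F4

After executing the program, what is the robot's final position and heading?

Answer: Final position: (x=6, y=1), facing East

Derivation:
Start: (x=2, y=4), facing North
  F3: move forward 3, now at (x=2, y=1)
  R: turn right, now facing East
  F4: move forward 4, now at (x=6, y=1)
Final: (x=6, y=1), facing East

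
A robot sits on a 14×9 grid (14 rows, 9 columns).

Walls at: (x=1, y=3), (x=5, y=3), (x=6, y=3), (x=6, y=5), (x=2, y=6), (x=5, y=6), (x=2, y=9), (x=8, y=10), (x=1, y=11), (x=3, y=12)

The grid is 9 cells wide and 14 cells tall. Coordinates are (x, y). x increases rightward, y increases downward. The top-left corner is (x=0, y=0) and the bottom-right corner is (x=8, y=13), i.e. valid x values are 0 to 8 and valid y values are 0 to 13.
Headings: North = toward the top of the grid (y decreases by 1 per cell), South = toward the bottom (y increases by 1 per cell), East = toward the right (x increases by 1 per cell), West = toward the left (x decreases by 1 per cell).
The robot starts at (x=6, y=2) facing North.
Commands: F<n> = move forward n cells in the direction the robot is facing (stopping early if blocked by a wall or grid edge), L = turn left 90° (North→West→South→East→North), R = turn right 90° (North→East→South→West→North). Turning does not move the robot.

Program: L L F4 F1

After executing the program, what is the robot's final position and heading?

Answer: Final position: (x=6, y=2), facing South

Derivation:
Start: (x=6, y=2), facing North
  L: turn left, now facing West
  L: turn left, now facing South
  F4: move forward 0/4 (blocked), now at (x=6, y=2)
  F1: move forward 0/1 (blocked), now at (x=6, y=2)
Final: (x=6, y=2), facing South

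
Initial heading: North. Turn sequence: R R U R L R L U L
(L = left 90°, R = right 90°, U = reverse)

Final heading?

Answer: Final heading: East

Derivation:
Start: North
  R (right (90° clockwise)) -> East
  R (right (90° clockwise)) -> South
  U (U-turn (180°)) -> North
  R (right (90° clockwise)) -> East
  L (left (90° counter-clockwise)) -> North
  R (right (90° clockwise)) -> East
  L (left (90° counter-clockwise)) -> North
  U (U-turn (180°)) -> South
  L (left (90° counter-clockwise)) -> East
Final: East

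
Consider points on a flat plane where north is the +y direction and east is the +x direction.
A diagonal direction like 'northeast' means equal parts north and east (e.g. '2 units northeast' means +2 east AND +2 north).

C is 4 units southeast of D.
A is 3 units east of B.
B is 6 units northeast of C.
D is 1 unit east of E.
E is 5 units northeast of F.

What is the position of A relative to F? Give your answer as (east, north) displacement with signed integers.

Place F at the origin (east=0, north=0).
  E is 5 units northeast of F: delta (east=+5, north=+5); E at (east=5, north=5).
  D is 1 unit east of E: delta (east=+1, north=+0); D at (east=6, north=5).
  C is 4 units southeast of D: delta (east=+4, north=-4); C at (east=10, north=1).
  B is 6 units northeast of C: delta (east=+6, north=+6); B at (east=16, north=7).
  A is 3 units east of B: delta (east=+3, north=+0); A at (east=19, north=7).
Therefore A relative to F: (east=19, north=7).

Answer: A is at (east=19, north=7) relative to F.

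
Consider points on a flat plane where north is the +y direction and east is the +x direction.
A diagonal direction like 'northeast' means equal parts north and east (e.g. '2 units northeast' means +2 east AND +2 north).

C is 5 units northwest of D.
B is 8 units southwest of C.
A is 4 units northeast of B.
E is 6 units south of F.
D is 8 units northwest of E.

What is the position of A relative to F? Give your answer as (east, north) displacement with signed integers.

Place F at the origin (east=0, north=0).
  E is 6 units south of F: delta (east=+0, north=-6); E at (east=0, north=-6).
  D is 8 units northwest of E: delta (east=-8, north=+8); D at (east=-8, north=2).
  C is 5 units northwest of D: delta (east=-5, north=+5); C at (east=-13, north=7).
  B is 8 units southwest of C: delta (east=-8, north=-8); B at (east=-21, north=-1).
  A is 4 units northeast of B: delta (east=+4, north=+4); A at (east=-17, north=3).
Therefore A relative to F: (east=-17, north=3).

Answer: A is at (east=-17, north=3) relative to F.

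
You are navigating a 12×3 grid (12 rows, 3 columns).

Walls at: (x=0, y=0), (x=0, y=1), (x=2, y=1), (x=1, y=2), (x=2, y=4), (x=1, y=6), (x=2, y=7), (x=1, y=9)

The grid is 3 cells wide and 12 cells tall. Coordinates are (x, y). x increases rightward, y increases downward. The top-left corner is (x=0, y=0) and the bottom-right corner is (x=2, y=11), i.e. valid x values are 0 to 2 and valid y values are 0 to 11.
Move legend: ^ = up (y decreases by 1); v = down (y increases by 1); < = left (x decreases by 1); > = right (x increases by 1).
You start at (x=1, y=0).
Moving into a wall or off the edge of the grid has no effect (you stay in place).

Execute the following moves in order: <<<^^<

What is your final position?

Answer: Final position: (x=1, y=0)

Derivation:
Start: (x=1, y=0)
  [×3]< (left): blocked, stay at (x=1, y=0)
  ^ (up): blocked, stay at (x=1, y=0)
  ^ (up): blocked, stay at (x=1, y=0)
  < (left): blocked, stay at (x=1, y=0)
Final: (x=1, y=0)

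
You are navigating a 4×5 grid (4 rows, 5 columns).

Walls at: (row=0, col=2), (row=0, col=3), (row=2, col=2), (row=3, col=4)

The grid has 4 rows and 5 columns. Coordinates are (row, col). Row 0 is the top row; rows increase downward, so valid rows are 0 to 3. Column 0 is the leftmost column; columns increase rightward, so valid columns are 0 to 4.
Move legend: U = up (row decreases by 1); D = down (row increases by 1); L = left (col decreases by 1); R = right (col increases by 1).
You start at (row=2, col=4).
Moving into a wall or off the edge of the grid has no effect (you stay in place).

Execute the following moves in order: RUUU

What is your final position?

Start: (row=2, col=4)
  R (right): blocked, stay at (row=2, col=4)
  U (up): (row=2, col=4) -> (row=1, col=4)
  U (up): (row=1, col=4) -> (row=0, col=4)
  U (up): blocked, stay at (row=0, col=4)
Final: (row=0, col=4)

Answer: Final position: (row=0, col=4)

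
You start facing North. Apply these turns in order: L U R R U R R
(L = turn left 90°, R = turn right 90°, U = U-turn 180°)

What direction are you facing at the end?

Start: North
  L (left (90° counter-clockwise)) -> West
  U (U-turn (180°)) -> East
  R (right (90° clockwise)) -> South
  R (right (90° clockwise)) -> West
  U (U-turn (180°)) -> East
  R (right (90° clockwise)) -> South
  R (right (90° clockwise)) -> West
Final: West

Answer: Final heading: West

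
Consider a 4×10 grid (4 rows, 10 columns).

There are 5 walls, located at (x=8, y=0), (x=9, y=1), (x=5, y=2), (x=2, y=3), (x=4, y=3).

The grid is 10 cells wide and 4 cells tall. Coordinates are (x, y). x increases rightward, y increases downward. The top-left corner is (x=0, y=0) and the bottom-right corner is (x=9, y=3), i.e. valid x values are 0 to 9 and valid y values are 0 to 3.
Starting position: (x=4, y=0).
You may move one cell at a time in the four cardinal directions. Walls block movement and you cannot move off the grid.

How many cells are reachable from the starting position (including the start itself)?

Answer: Reachable cells: 34

Derivation:
BFS flood-fill from (x=4, y=0):
  Distance 0: (x=4, y=0)
  Distance 1: (x=3, y=0), (x=5, y=0), (x=4, y=1)
  Distance 2: (x=2, y=0), (x=6, y=0), (x=3, y=1), (x=5, y=1), (x=4, y=2)
  Distance 3: (x=1, y=0), (x=7, y=0), (x=2, y=1), (x=6, y=1), (x=3, y=2)
  Distance 4: (x=0, y=0), (x=1, y=1), (x=7, y=1), (x=2, y=2), (x=6, y=2), (x=3, y=3)
  Distance 5: (x=0, y=1), (x=8, y=1), (x=1, y=2), (x=7, y=2), (x=6, y=3)
  Distance 6: (x=0, y=2), (x=8, y=2), (x=1, y=3), (x=5, y=3), (x=7, y=3)
  Distance 7: (x=9, y=2), (x=0, y=3), (x=8, y=3)
  Distance 8: (x=9, y=3)
Total reachable: 34 (grid has 35 open cells total)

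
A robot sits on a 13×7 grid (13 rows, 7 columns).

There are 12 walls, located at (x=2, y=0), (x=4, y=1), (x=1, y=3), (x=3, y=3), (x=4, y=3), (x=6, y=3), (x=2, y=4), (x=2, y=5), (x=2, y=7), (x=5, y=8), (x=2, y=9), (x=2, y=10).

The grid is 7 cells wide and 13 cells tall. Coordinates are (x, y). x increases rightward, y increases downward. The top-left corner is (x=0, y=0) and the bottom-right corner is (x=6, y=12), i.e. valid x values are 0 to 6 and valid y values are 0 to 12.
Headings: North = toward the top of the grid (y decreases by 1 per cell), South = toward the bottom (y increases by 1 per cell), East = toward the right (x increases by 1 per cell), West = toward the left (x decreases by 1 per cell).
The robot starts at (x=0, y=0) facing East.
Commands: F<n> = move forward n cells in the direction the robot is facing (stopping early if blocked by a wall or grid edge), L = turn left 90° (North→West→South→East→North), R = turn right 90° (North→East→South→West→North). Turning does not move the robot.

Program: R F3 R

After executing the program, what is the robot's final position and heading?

Answer: Final position: (x=0, y=3), facing West

Derivation:
Start: (x=0, y=0), facing East
  R: turn right, now facing South
  F3: move forward 3, now at (x=0, y=3)
  R: turn right, now facing West
Final: (x=0, y=3), facing West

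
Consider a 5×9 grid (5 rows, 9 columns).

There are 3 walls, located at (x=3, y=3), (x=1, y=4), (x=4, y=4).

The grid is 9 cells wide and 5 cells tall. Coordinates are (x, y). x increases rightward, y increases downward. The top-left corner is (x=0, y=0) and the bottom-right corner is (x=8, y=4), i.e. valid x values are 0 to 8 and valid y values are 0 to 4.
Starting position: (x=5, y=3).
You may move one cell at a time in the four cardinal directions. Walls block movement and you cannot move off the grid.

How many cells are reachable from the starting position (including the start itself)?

Answer: Reachable cells: 42

Derivation:
BFS flood-fill from (x=5, y=3):
  Distance 0: (x=5, y=3)
  Distance 1: (x=5, y=2), (x=4, y=3), (x=6, y=3), (x=5, y=4)
  Distance 2: (x=5, y=1), (x=4, y=2), (x=6, y=2), (x=7, y=3), (x=6, y=4)
  Distance 3: (x=5, y=0), (x=4, y=1), (x=6, y=1), (x=3, y=2), (x=7, y=2), (x=8, y=3), (x=7, y=4)
  Distance 4: (x=4, y=0), (x=6, y=0), (x=3, y=1), (x=7, y=1), (x=2, y=2), (x=8, y=2), (x=8, y=4)
  Distance 5: (x=3, y=0), (x=7, y=0), (x=2, y=1), (x=8, y=1), (x=1, y=2), (x=2, y=3)
  Distance 6: (x=2, y=0), (x=8, y=0), (x=1, y=1), (x=0, y=2), (x=1, y=3), (x=2, y=4)
  Distance 7: (x=1, y=0), (x=0, y=1), (x=0, y=3), (x=3, y=4)
  Distance 8: (x=0, y=0), (x=0, y=4)
Total reachable: 42 (grid has 42 open cells total)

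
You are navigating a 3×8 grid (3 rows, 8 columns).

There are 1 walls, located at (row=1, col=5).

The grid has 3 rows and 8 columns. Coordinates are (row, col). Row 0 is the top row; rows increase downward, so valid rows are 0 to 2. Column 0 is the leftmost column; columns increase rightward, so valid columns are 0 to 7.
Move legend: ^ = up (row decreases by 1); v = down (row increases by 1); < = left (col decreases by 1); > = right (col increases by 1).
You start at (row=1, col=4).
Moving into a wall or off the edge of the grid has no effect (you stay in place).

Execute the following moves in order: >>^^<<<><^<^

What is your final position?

Start: (row=1, col=4)
  > (right): blocked, stay at (row=1, col=4)
  > (right): blocked, stay at (row=1, col=4)
  ^ (up): (row=1, col=4) -> (row=0, col=4)
  ^ (up): blocked, stay at (row=0, col=4)
  < (left): (row=0, col=4) -> (row=0, col=3)
  < (left): (row=0, col=3) -> (row=0, col=2)
  < (left): (row=0, col=2) -> (row=0, col=1)
  > (right): (row=0, col=1) -> (row=0, col=2)
  < (left): (row=0, col=2) -> (row=0, col=1)
  ^ (up): blocked, stay at (row=0, col=1)
  < (left): (row=0, col=1) -> (row=0, col=0)
  ^ (up): blocked, stay at (row=0, col=0)
Final: (row=0, col=0)

Answer: Final position: (row=0, col=0)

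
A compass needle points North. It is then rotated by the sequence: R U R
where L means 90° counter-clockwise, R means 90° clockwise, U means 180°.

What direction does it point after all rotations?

Start: North
  R (right (90° clockwise)) -> East
  U (U-turn (180°)) -> West
  R (right (90° clockwise)) -> North
Final: North

Answer: Final heading: North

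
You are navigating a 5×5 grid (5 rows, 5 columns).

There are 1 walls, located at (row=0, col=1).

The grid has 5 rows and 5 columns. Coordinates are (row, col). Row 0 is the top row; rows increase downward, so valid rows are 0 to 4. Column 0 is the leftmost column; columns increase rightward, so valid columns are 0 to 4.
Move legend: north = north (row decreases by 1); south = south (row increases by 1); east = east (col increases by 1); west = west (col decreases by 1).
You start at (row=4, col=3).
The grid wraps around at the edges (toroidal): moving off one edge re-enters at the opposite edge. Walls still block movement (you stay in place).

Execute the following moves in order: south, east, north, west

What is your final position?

Start: (row=4, col=3)
  south (south): (row=4, col=3) -> (row=0, col=3)
  east (east): (row=0, col=3) -> (row=0, col=4)
  north (north): (row=0, col=4) -> (row=4, col=4)
  west (west): (row=4, col=4) -> (row=4, col=3)
Final: (row=4, col=3)

Answer: Final position: (row=4, col=3)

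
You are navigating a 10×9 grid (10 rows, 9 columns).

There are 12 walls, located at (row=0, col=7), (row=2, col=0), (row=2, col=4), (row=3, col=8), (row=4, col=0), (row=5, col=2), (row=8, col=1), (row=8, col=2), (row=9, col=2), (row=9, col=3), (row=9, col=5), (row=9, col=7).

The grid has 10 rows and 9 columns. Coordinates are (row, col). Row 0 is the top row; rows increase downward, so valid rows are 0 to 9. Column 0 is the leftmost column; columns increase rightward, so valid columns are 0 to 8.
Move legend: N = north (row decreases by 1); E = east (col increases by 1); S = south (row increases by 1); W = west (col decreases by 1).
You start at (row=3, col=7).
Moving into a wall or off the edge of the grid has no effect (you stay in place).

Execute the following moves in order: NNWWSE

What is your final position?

Start: (row=3, col=7)
  N (north): (row=3, col=7) -> (row=2, col=7)
  N (north): (row=2, col=7) -> (row=1, col=7)
  W (west): (row=1, col=7) -> (row=1, col=6)
  W (west): (row=1, col=6) -> (row=1, col=5)
  S (south): (row=1, col=5) -> (row=2, col=5)
  E (east): (row=2, col=5) -> (row=2, col=6)
Final: (row=2, col=6)

Answer: Final position: (row=2, col=6)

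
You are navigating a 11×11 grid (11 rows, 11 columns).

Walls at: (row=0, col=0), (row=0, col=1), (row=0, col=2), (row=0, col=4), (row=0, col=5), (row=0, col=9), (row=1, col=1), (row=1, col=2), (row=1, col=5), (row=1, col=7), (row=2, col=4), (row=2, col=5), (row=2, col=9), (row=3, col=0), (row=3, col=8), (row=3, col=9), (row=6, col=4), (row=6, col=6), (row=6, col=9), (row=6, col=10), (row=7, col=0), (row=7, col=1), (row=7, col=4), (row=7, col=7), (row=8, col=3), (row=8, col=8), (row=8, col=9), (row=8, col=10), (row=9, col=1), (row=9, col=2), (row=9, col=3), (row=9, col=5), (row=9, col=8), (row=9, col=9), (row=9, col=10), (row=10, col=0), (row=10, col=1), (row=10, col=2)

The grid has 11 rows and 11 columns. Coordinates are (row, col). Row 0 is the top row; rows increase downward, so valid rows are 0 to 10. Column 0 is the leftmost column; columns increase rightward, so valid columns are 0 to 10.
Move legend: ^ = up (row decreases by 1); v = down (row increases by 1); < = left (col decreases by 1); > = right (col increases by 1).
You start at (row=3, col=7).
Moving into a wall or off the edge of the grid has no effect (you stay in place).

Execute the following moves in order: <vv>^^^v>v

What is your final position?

Answer: Final position: (row=4, col=7)

Derivation:
Start: (row=3, col=7)
  < (left): (row=3, col=7) -> (row=3, col=6)
  v (down): (row=3, col=6) -> (row=4, col=6)
  v (down): (row=4, col=6) -> (row=5, col=6)
  > (right): (row=5, col=6) -> (row=5, col=7)
  ^ (up): (row=5, col=7) -> (row=4, col=7)
  ^ (up): (row=4, col=7) -> (row=3, col=7)
  ^ (up): (row=3, col=7) -> (row=2, col=7)
  v (down): (row=2, col=7) -> (row=3, col=7)
  > (right): blocked, stay at (row=3, col=7)
  v (down): (row=3, col=7) -> (row=4, col=7)
Final: (row=4, col=7)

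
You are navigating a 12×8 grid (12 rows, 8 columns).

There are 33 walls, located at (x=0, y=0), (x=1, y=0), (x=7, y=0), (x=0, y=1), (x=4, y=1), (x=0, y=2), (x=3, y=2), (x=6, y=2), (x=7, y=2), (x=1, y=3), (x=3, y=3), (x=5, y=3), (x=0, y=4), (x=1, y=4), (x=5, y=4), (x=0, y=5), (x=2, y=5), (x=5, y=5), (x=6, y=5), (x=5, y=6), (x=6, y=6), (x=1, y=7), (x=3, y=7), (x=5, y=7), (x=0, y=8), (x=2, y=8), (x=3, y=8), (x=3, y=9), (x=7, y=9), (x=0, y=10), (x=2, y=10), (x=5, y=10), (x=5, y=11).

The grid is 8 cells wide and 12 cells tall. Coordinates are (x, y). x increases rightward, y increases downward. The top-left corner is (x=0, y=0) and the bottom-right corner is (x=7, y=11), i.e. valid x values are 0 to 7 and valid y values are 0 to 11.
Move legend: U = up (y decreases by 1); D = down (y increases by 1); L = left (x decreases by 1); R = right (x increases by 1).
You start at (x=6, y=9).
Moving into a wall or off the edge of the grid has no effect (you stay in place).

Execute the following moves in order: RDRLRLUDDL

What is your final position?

Start: (x=6, y=9)
  R (right): blocked, stay at (x=6, y=9)
  D (down): (x=6, y=9) -> (x=6, y=10)
  R (right): (x=6, y=10) -> (x=7, y=10)
  L (left): (x=7, y=10) -> (x=6, y=10)
  R (right): (x=6, y=10) -> (x=7, y=10)
  L (left): (x=7, y=10) -> (x=6, y=10)
  U (up): (x=6, y=10) -> (x=6, y=9)
  D (down): (x=6, y=9) -> (x=6, y=10)
  D (down): (x=6, y=10) -> (x=6, y=11)
  L (left): blocked, stay at (x=6, y=11)
Final: (x=6, y=11)

Answer: Final position: (x=6, y=11)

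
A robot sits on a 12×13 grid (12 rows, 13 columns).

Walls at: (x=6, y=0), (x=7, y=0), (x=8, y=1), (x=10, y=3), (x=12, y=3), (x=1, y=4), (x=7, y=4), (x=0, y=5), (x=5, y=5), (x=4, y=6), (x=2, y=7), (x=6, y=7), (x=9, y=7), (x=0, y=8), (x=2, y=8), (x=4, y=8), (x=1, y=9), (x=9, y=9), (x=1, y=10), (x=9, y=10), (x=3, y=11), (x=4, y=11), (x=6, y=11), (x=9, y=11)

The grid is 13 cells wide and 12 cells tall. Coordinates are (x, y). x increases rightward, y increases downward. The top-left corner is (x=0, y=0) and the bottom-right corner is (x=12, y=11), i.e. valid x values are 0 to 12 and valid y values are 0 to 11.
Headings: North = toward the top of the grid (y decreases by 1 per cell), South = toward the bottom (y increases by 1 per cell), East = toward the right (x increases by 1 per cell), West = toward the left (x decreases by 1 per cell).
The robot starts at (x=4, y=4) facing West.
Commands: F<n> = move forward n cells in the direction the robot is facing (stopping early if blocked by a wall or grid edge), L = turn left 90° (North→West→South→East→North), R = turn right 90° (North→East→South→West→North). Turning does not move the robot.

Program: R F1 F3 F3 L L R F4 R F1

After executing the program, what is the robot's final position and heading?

Start: (x=4, y=4), facing West
  R: turn right, now facing North
  F1: move forward 1, now at (x=4, y=3)
  F3: move forward 3, now at (x=4, y=0)
  F3: move forward 0/3 (blocked), now at (x=4, y=0)
  L: turn left, now facing West
  L: turn left, now facing South
  R: turn right, now facing West
  F4: move forward 4, now at (x=0, y=0)
  R: turn right, now facing North
  F1: move forward 0/1 (blocked), now at (x=0, y=0)
Final: (x=0, y=0), facing North

Answer: Final position: (x=0, y=0), facing North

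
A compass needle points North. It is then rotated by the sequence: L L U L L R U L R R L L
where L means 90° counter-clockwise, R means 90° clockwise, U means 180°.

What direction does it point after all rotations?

Answer: Final heading: North

Derivation:
Start: North
  L (left (90° counter-clockwise)) -> West
  L (left (90° counter-clockwise)) -> South
  U (U-turn (180°)) -> North
  L (left (90° counter-clockwise)) -> West
  L (left (90° counter-clockwise)) -> South
  R (right (90° clockwise)) -> West
  U (U-turn (180°)) -> East
  L (left (90° counter-clockwise)) -> North
  R (right (90° clockwise)) -> East
  R (right (90° clockwise)) -> South
  L (left (90° counter-clockwise)) -> East
  L (left (90° counter-clockwise)) -> North
Final: North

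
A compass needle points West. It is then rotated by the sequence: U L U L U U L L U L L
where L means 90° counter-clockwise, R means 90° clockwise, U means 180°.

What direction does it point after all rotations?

Start: West
  U (U-turn (180°)) -> East
  L (left (90° counter-clockwise)) -> North
  U (U-turn (180°)) -> South
  L (left (90° counter-clockwise)) -> East
  U (U-turn (180°)) -> West
  U (U-turn (180°)) -> East
  L (left (90° counter-clockwise)) -> North
  L (left (90° counter-clockwise)) -> West
  U (U-turn (180°)) -> East
  L (left (90° counter-clockwise)) -> North
  L (left (90° counter-clockwise)) -> West
Final: West

Answer: Final heading: West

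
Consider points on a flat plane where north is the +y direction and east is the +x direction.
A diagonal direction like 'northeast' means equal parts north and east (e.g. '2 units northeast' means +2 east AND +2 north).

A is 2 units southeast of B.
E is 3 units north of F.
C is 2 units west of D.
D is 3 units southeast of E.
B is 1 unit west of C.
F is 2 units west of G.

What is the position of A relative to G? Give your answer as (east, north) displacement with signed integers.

Place G at the origin (east=0, north=0).
  F is 2 units west of G: delta (east=-2, north=+0); F at (east=-2, north=0).
  E is 3 units north of F: delta (east=+0, north=+3); E at (east=-2, north=3).
  D is 3 units southeast of E: delta (east=+3, north=-3); D at (east=1, north=0).
  C is 2 units west of D: delta (east=-2, north=+0); C at (east=-1, north=0).
  B is 1 unit west of C: delta (east=-1, north=+0); B at (east=-2, north=0).
  A is 2 units southeast of B: delta (east=+2, north=-2); A at (east=0, north=-2).
Therefore A relative to G: (east=0, north=-2).

Answer: A is at (east=0, north=-2) relative to G.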